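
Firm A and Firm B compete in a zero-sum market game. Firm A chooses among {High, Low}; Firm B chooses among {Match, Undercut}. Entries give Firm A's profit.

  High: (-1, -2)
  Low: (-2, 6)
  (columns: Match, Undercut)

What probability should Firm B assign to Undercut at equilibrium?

Row minima: High → -2, Low → -2; maximin = -2.
Column maxima: Match → -1, Undercut → 6; minimax = -1.
-2 ≠ -1, so there is no saddle point; optimal play is mixed.
Let Firm A play High with probability p. Expected payoff against Match: (-1)p + (-2)(1−p) = p − 2; against Undercut: (-2)p + 6(1−p) = −8p + 6.
Setting these equal: p − 2 = −8p + 6 ⇒ 9p = 8 ⇒ p = 8/9, and the value is (1)·(8/9) − 2 = -10/9.
For Firm B: with q = P(Match), equating High's and Low's payoffs gives q − 2 = −8q + 6 ⇒ q = 8/9.

1/9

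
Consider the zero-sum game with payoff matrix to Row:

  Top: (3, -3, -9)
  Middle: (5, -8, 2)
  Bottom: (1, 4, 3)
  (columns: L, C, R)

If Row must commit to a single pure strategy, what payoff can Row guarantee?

Row minima: Top → -9, Middle → -8, Bottom → 1.
The best of these is 1.

1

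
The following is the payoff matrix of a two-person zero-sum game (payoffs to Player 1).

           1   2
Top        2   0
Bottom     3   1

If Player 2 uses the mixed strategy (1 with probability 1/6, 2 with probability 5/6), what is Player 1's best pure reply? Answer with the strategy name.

Expected payoff of Top: (1/6)·2 + (5/6)·0 = 1/3.
Expected payoff of Bottom: (1/6)·3 + (5/6)·1 = 4/3.
The largest is 4/3, so Player 1's best response is Bottom.

Bottom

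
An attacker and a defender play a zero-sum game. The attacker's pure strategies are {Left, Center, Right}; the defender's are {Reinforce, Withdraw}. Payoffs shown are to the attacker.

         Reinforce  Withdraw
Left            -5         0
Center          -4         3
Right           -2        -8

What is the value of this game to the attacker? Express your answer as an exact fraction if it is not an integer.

Row minima: Left → -5, Center → -4, Right → -8; maximin = -4.
Column maxima: Reinforce → -2, Withdraw → 3; minimax = -2.
-4 ≠ -2, so there is no saddle point; optimal play is mixed.
Left is strictly dominated by Center, so the attacker never plays it.
On the remaining 2×2 (Center, Right vs Reinforce, Withdraw):
Let the attacker play Center with probability p. Expected payoff against Reinforce: (-4)p + (-2)(1−p) = −2p − 2; against Withdraw: 3p + (-8)(1−p) = 11p − 8.
Setting these equal: −2p − 2 = 11p − 8 ⇒ −13p = -6 ⇒ p = 6/13, and the value is (-2)·(6/13) − 2 = -38/13.
For the defender: with q = P(Reinforce), equating Center's and Right's payoffs gives −7q + 3 = 6q − 8 ⇒ q = 11/13.

-38/13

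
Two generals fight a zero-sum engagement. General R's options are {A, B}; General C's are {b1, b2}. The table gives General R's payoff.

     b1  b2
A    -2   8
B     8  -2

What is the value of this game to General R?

Row minima: A → -2, B → -2; maximin = -2.
Column maxima: b1 → 8, b2 → 8; minimax = 8.
-2 ≠ 8, so there is no saddle point; optimal play is mixed.
Let General R play A with probability p. Expected payoff against b1: (-2)p + 8(1−p) = −10p + 8; against b2: 8p + (-2)(1−p) = 10p − 2.
Setting these equal: −10p + 8 = 10p − 2 ⇒ −20p = -10 ⇒ p = 1/2, and the value is (-10)·(1/2) + 8 = 3.
For General C: with q = P(b1), equating A's and B's payoffs gives −10q + 8 = 10q − 2 ⇒ q = 1/2.

3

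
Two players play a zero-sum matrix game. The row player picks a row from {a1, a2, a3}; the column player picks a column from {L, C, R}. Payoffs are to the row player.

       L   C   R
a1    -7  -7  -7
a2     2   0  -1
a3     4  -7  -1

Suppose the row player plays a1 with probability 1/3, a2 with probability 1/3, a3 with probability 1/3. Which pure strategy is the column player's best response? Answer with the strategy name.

If the column player plays L, the row player's expected payoff is (1/3)·(-7) + (1/3)·2 + (1/3)·4 = -1/3.
If the column player plays C, the row player's expected payoff is (1/3)·(-7) + (1/3)·0 + (1/3)·(-7) = -14/3.
If the column player plays R, the row player's expected payoff is (1/3)·(-7) + (1/3)·(-1) + (1/3)·(-1) = -3.
The column player minimizes the row player's payoff; the smallest is -14/3, so the best response is C.

C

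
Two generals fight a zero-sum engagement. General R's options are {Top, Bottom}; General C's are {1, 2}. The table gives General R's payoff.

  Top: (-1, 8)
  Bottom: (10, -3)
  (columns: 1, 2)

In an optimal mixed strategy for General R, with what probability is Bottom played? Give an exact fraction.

9/22

Row minima: Top → -1, Bottom → -3; maximin = -1.
Column maxima: 1 → 10, 2 → 8; minimax = 8.
-1 ≠ 8, so there is no saddle point; optimal play is mixed.
Let General R play Top with probability p. Expected payoff against 1: (-1)p + 10(1−p) = −11p + 10; against 2: 8p + (-3)(1−p) = 11p − 3.
Setting these equal: −11p + 10 = 11p − 3 ⇒ −22p = -13 ⇒ p = 13/22, and the value is (-11)·(13/22) + 10 = 7/2.
For General C: with q = P(1), equating Top's and Bottom's payoffs gives −9q + 8 = 13q − 3 ⇒ q = 1/2.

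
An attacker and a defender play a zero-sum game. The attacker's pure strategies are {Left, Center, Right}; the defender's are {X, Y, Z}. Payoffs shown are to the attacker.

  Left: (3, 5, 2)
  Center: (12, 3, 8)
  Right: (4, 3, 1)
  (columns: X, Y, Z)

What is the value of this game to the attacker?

Row minima: Left → 2, Center → 3, Right → 1; maximin = 3.
Column maxima: X → 12, Y → 5, Z → 8; minimax = 5.
3 ≠ 5, so there is no saddle point; optimal play is mixed.
X is strictly dominated by Z (it gives the attacker strictly more in every row), so the defender never plays it.
With X eliminated, Right is strictly dominated by Left (Left gives the attacker strictly more in every remaining column), so the attacker never plays it.
On the remaining 2×2 (Left, Center vs Y, Z):
Let the attacker play Left with probability p. Expected payoff against Y: 5p + 3(1−p) = 2p + 3; against Z: 2p + 8(1−p) = −6p + 8.
Setting these equal: 2p + 3 = −6p + 8 ⇒ 8p = 5 ⇒ p = 5/8, and the value is (2)·(5/8) + 3 = 17/4.
For the defender: with q = P(Y), equating Left's and Center's payoffs gives 3q + 2 = −5q + 8 ⇒ q = 3/4.

17/4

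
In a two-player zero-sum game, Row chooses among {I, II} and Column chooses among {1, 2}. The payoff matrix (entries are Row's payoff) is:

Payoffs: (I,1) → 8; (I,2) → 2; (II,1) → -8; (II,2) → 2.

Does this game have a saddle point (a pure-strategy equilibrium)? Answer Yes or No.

Yes

Row minima: I → 2, II → -8; maximin = 2.
Column maxima: 1 → 8, 2 → 2; minimax = 2.
maximin = minimax = 2, so a saddle point exists.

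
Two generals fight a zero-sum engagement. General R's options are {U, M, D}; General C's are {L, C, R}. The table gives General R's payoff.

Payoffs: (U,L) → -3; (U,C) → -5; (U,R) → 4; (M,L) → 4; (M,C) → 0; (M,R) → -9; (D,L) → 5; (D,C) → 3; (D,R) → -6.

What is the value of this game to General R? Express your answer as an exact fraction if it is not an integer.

Row minima: U → -5, M → -9, D → -6; maximin = -5.
Column maxima: L → 5, C → 3, R → 4; minimax = 3.
-5 ≠ 3, so there is no saddle point; optimal play is mixed.
M is strictly dominated by D, so General R never plays it.
L is strictly dominated by C (it gives General R strictly more in every row), so General C never plays it.
On the remaining 2×2 (U, D vs C, R):
Let General R play U with probability p. Expected payoff against C: (-5)p + 3(1−p) = −8p + 3; against R: 4p + (-6)(1−p) = 10p − 6.
Setting these equal: −8p + 3 = 10p − 6 ⇒ −18p = -9 ⇒ p = 1/2, and the value is (-8)·(1/2) + 3 = -1.
For General C: with q = P(C), equating U's and D's payoffs gives −9q + 4 = 9q − 6 ⇒ q = 5/9.

-1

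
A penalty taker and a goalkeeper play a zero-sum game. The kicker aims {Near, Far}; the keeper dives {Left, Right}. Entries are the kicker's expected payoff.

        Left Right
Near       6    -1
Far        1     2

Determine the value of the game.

13/8

Row minima: Near → -1, Far → 1; maximin = 1.
Column maxima: Left → 6, Right → 2; minimax = 2.
1 ≠ 2, so there is no saddle point; optimal play is mixed.
Let the kicker play Near with probability p. Expected payoff against Left: 6p + 1(1−p) = 5p + 1; against Right: (-1)p + 2(1−p) = −3p + 2.
Setting these equal: 5p + 1 = −3p + 2 ⇒ 8p = 1 ⇒ p = 1/8, and the value is (5)·(1/8) + 1 = 13/8.
For the keeper: with q = P(Left), equating Near's and Far's payoffs gives 7q − 1 = −q + 2 ⇒ q = 3/8.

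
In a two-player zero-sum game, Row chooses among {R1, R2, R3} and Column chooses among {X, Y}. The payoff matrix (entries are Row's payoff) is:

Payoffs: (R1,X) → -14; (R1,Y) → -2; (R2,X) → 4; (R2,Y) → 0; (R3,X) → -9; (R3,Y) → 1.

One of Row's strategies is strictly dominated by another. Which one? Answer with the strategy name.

R1

R2 gives a strictly higher payoff than R1 against every column: 4 > -14, 0 > -2.
So R1 is strictly dominated and Row never plays it.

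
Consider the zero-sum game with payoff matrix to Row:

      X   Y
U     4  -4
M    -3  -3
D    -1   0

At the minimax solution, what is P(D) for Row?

Row minima: U → -4, M → -3, D → -1; maximin = -1.
Column maxima: X → 4, Y → 0; minimax = 0.
-1 ≠ 0, so there is no saddle point; optimal play is mixed.
M is strictly dominated by D, so Row never plays it.
On the remaining 2×2 (U, D vs X, Y):
Let Row play U with probability p. Expected payoff against X: 4p + (-1)(1−p) = 5p − 1; against Y: (-4)p + 0(1−p) = −4p.
Setting these equal: 5p − 1 = −4p ⇒ 9p = 1 ⇒ p = 1/9, and the value is (5)·(1/9) − 1 = -4/9.
For Column: with q = P(X), equating U's and D's payoffs gives 8q − 4 = −q ⇒ q = 4/9.

8/9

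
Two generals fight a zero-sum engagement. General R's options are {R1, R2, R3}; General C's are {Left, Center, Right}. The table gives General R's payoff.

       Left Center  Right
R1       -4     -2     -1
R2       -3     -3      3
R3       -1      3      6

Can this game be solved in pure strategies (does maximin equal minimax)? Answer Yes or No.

Row minima: R1 → -4, R2 → -3, R3 → -1; maximin = -1.
Column maxima: Left → -1, Center → 3, Right → 6; minimax = -1.
maximin = minimax = -1, so a saddle point exists.

Yes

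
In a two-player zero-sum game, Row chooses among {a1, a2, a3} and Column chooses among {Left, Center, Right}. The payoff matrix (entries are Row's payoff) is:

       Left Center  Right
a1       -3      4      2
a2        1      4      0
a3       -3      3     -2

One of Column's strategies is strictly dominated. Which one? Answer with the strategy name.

Center

Left holds Row's payoff strictly below Center in every row: -3 < 4, 1 < 4, -3 < 3.
So Center is strictly dominated for Column.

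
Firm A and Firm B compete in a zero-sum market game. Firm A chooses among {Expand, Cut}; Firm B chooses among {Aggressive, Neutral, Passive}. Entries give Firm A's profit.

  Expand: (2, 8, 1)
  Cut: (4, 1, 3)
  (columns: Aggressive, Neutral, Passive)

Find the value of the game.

23/9

Row minima: Expand → 1, Cut → 1; maximin = 1.
Column maxima: Aggressive → 4, Neutral → 8, Passive → 3; minimax = 3.
1 ≠ 3, so there is no saddle point; optimal play is mixed.
Aggressive is strictly dominated by Passive (it gives Firm A strictly more in every row), so Firm B never plays it.
On the remaining 2×2 (Expand, Cut vs Neutral, Passive):
Let Firm A play Expand with probability p. Expected payoff against Neutral: 8p + 1(1−p) = 7p + 1; against Passive: 1p + 3(1−p) = −2p + 3.
Setting these equal: 7p + 1 = −2p + 3 ⇒ 9p = 2 ⇒ p = 2/9, and the value is (7)·(2/9) + 1 = 23/9.
For Firm B: with q = P(Neutral), equating Expand's and Cut's payoffs gives 7q + 1 = −2q + 3 ⇒ q = 2/9.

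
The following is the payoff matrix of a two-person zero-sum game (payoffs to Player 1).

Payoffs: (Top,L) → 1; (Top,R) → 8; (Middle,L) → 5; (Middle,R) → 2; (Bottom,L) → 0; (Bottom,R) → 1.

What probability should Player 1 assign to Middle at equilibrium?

7/10

Row minima: Top → 1, Middle → 2, Bottom → 0; maximin = 2.
Column maxima: L → 5, R → 8; minimax = 5.
2 ≠ 5, so there is no saddle point; optimal play is mixed.
Bottom is strictly dominated by Top, so Player 1 never plays it.
On the remaining 2×2 (Top, Middle vs L, R):
Let Player 1 play Top with probability p. Expected payoff against L: 1p + 5(1−p) = −4p + 5; against R: 8p + 2(1−p) = 6p + 2.
Setting these equal: −4p + 5 = 6p + 2 ⇒ −10p = -3 ⇒ p = 3/10, and the value is (-4)·(3/10) + 5 = 19/5.
For Player 2: with q = P(L), equating Top's and Middle's payoffs gives −7q + 8 = 3q + 2 ⇒ q = 3/5.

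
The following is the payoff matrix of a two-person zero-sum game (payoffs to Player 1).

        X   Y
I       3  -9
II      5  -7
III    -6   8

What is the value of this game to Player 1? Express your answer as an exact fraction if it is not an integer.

-1/13

Row minima: I → -9, II → -7, III → -6; maximin = -6.
Column maxima: X → 5, Y → 8; minimax = 5.
-6 ≠ 5, so there is no saddle point; optimal play is mixed.
I is strictly dominated by II, so Player 1 never plays it.
On the remaining 2×2 (II, III vs X, Y):
Let Player 1 play II with probability p. Expected payoff against X: 5p + (-6)(1−p) = 11p − 6; against Y: (-7)p + 8(1−p) = −15p + 8.
Setting these equal: 11p − 6 = −15p + 8 ⇒ 26p = 14 ⇒ p = 7/13, and the value is (11)·(7/13) − 6 = -1/13.
For Player 2: with q = P(X), equating II's and III's payoffs gives 12q − 7 = −14q + 8 ⇒ q = 15/26.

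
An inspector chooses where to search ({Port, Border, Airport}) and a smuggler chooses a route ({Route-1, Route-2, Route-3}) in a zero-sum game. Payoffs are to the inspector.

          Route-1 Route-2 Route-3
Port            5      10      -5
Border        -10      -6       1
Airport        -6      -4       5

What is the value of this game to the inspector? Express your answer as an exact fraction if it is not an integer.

-5/21

Row minima: Port → -5, Border → -10, Airport → -6; maximin = -5.
Column maxima: Route-1 → 5, Route-2 → 10, Route-3 → 5; minimax = 5.
-5 ≠ 5, so there is no saddle point; optimal play is mixed.
Border is strictly dominated by Airport, so the inspector never plays it.
Route-2 is strictly dominated by Route-1 (it gives the inspector strictly more in every row), so the smuggler never plays it.
On the remaining 2×2 (Port, Airport vs Route-1, Route-3):
Let the inspector play Port with probability p. Expected payoff against Route-1: 5p + (-6)(1−p) = 11p − 6; against Route-3: (-5)p + 5(1−p) = −10p + 5.
Setting these equal: 11p − 6 = −10p + 5 ⇒ 21p = 11 ⇒ p = 11/21, and the value is (11)·(11/21) − 6 = -5/21.
For the smuggler: with q = P(Route-1), equating Port's and Airport's payoffs gives 10q − 5 = −11q + 5 ⇒ q = 10/21.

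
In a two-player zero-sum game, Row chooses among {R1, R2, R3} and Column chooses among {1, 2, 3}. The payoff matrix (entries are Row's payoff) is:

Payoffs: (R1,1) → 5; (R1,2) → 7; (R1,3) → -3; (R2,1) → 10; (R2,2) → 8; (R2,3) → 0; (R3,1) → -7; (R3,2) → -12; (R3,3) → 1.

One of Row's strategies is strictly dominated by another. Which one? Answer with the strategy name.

R1

R2 gives a strictly higher payoff than R1 against every column: 10 > 5, 8 > 7, 0 > -3.
So R1 is strictly dominated and Row never plays it.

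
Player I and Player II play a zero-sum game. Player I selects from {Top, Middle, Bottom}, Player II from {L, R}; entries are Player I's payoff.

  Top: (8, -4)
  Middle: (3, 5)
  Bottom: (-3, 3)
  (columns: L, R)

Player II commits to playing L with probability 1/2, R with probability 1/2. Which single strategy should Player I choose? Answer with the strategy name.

Expected payoff of Top: (1/2)·8 + (1/2)·(-4) = 2.
Expected payoff of Middle: (1/2)·3 + (1/2)·5 = 4.
Expected payoff of Bottom: (1/2)·(-3) + (1/2)·3 = 0.
The largest is 4, so Player I's best response is Middle.

Middle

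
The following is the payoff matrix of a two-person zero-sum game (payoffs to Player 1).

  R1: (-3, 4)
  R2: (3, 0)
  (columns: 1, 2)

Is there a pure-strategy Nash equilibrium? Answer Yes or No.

Row minima: R1 → -3, R2 → 0; maximin = 0.
Column maxima: 1 → 3, 2 → 4; minimax = 3.
0 ≠ 3, so no pure-strategy equilibrium exists.

No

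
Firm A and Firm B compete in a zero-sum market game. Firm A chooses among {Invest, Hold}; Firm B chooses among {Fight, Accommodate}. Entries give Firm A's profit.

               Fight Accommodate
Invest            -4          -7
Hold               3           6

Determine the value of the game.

3

Row minima: Invest → -7, Hold → 3; maximin = 3.
Column maxima: Fight → 3, Accommodate → 6; minimax = 3.
Since maximin = minimax = 3, there is a saddle point and the value is 3.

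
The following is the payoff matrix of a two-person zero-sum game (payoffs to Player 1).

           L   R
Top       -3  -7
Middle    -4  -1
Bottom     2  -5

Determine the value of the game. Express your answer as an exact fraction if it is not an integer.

Row minima: Top → -7, Middle → -4, Bottom → -5; maximin = -4.
Column maxima: L → 2, R → -1; minimax = -1.
-4 ≠ -1, so there is no saddle point; optimal play is mixed.
Top is strictly dominated by Bottom, so Player 1 never plays it.
On the remaining 2×2 (Middle, Bottom vs L, R):
Let Player 1 play Middle with probability p. Expected payoff against L: (-4)p + 2(1−p) = −6p + 2; against R: (-1)p + (-5)(1−p) = 4p − 5.
Setting these equal: −6p + 2 = 4p − 5 ⇒ −10p = -7 ⇒ p = 7/10, and the value is (-6)·(7/10) + 2 = -11/5.
For Player 2: with q = P(L), equating Middle's and Bottom's payoffs gives −3q − 1 = 7q − 5 ⇒ q = 2/5.

-11/5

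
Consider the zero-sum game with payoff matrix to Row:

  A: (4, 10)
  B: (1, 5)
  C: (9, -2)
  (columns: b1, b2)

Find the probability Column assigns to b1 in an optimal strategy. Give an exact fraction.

Row minima: A → 4, B → 1, C → -2; maximin = 4.
Column maxima: b1 → 9, b2 → 10; minimax = 9.
4 ≠ 9, so there is no saddle point; optimal play is mixed.
B is strictly dominated by A, so Row never plays it.
On the remaining 2×2 (A, C vs b1, b2):
Let Row play A with probability p. Expected payoff against b1: 4p + 9(1−p) = −5p + 9; against b2: 10p + (-2)(1−p) = 12p − 2.
Setting these equal: −5p + 9 = 12p − 2 ⇒ −17p = -11 ⇒ p = 11/17, and the value is (-5)·(11/17) + 9 = 98/17.
For Column: with q = P(b1), equating A's and C's payoffs gives −6q + 10 = 11q − 2 ⇒ q = 12/17.

12/17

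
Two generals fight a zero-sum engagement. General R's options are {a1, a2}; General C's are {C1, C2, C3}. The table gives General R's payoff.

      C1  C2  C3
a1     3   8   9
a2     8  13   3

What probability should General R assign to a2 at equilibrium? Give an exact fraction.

6/11

Row minima: a1 → 3, a2 → 3; maximin = 3.
Column maxima: C1 → 8, C2 → 13, C3 → 9; minimax = 8.
3 ≠ 8, so there is no saddle point; optimal play is mixed.
C2 is strictly dominated by C1 (it gives General R strictly more in every row), so General C never plays it.
On the remaining 2×2 (a1, a2 vs C1, C3):
Let General R play a1 with probability p. Expected payoff against C1: 3p + 8(1−p) = −5p + 8; against C3: 9p + 3(1−p) = 6p + 3.
Setting these equal: −5p + 8 = 6p + 3 ⇒ −11p = -5 ⇒ p = 5/11, and the value is (-5)·(5/11) + 8 = 63/11.
For General C: with q = P(C1), equating a1's and a2's payoffs gives −6q + 9 = 5q + 3 ⇒ q = 6/11.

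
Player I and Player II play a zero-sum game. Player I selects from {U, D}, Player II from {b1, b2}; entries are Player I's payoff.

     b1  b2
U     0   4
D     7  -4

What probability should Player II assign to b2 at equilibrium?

Row minima: U → 0, D → -4; maximin = 0.
Column maxima: b1 → 7, b2 → 4; minimax = 4.
0 ≠ 4, so there is no saddle point; optimal play is mixed.
Let Player I play U with probability p. Expected payoff against b1: 0p + 7(1−p) = −7p + 7; against b2: 4p + (-4)(1−p) = 8p − 4.
Setting these equal: −7p + 7 = 8p − 4 ⇒ −15p = -11 ⇒ p = 11/15, and the value is (-7)·(11/15) + 7 = 28/15.
For Player II: with q = P(b1), equating U's and D's payoffs gives −4q + 4 = 11q − 4 ⇒ q = 8/15.

7/15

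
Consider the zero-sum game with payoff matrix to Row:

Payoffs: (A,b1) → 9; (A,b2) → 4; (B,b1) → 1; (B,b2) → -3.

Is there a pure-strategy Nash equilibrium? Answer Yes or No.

Yes

Row minima: A → 4, B → -3; maximin = 4.
Column maxima: b1 → 9, b2 → 4; minimax = 4.
maximin = minimax = 4, so a saddle point exists.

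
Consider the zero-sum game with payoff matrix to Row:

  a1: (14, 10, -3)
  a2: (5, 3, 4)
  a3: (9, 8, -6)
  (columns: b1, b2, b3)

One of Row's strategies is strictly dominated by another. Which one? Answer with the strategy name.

a1 gives a strictly higher payoff than a3 against every column: 14 > 9, 10 > 8, -3 > -6.
So a3 is strictly dominated and Row never plays it.

a3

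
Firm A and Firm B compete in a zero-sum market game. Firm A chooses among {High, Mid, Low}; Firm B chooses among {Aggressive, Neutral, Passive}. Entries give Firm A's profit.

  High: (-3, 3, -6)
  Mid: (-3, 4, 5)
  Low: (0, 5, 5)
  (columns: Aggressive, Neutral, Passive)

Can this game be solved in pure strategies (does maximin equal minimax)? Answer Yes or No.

Yes

Row minima: High → -6, Mid → -3, Low → 0; maximin = 0.
Column maxima: Aggressive → 0, Neutral → 5, Passive → 5; minimax = 0.
maximin = minimax = 0, so a saddle point exists.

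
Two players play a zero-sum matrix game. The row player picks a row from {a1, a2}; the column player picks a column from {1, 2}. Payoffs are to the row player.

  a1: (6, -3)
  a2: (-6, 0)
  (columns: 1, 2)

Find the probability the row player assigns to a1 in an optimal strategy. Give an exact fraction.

2/5

Row minima: a1 → -3, a2 → -6; maximin = -3.
Column maxima: 1 → 6, 2 → 0; minimax = 0.
-3 ≠ 0, so there is no saddle point; optimal play is mixed.
Let the row player play a1 with probability p. Expected payoff against 1: 6p + (-6)(1−p) = 12p − 6; against 2: (-3)p + 0(1−p) = −3p.
Setting these equal: 12p − 6 = −3p ⇒ 15p = 6 ⇒ p = 2/5, and the value is (12)·(2/5) − 6 = -6/5.
For the column player: with q = P(1), equating a1's and a2's payoffs gives 9q − 3 = −6q ⇒ q = 1/5.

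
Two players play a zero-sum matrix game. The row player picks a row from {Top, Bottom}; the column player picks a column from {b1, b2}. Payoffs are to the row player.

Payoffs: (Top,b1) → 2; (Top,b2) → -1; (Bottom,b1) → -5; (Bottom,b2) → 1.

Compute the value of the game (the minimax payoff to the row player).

Row minima: Top → -1, Bottom → -5; maximin = -1.
Column maxima: b1 → 2, b2 → 1; minimax = 1.
-1 ≠ 1, so there is no saddle point; optimal play is mixed.
Let the row player play Top with probability p. Expected payoff against b1: 2p + (-5)(1−p) = 7p − 5; against b2: (-1)p + 1(1−p) = −2p + 1.
Setting these equal: 7p − 5 = −2p + 1 ⇒ 9p = 6 ⇒ p = 2/3, and the value is (7)·(2/3) − 5 = -1/3.
For the column player: with q = P(b1), equating Top's and Bottom's payoffs gives 3q − 1 = −6q + 1 ⇒ q = 2/9.

-1/3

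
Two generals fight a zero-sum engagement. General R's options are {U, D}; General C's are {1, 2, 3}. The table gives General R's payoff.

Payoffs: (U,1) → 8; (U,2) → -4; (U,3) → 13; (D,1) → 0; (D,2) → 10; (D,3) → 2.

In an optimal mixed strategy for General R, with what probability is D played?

6/11

Row minima: U → -4, D → 0; maximin = 0.
Column maxima: 1 → 8, 2 → 10, 3 → 13; minimax = 8.
0 ≠ 8, so there is no saddle point; optimal play is mixed.
3 is strictly dominated by 1 (it gives General R strictly more in every row), so General C never plays it.
On the remaining 2×2 (U, D vs 1, 2):
Let General R play U with probability p. Expected payoff against 1: 8p + 0(1−p) = 8p; against 2: (-4)p + 10(1−p) = −14p + 10.
Setting these equal: 8p = −14p + 10 ⇒ 22p = 10 ⇒ p = 5/11, and the value is (8)·(5/11) = 40/11.
For General C: with q = P(1), equating U's and D's payoffs gives 12q − 4 = −10q + 10 ⇒ q = 7/11.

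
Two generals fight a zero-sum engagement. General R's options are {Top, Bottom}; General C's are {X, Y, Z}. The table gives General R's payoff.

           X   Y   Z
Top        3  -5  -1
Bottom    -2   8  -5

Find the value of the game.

Row minima: Top → -5, Bottom → -5; maximin = -5.
Column maxima: X → 3, Y → 8, Z → -1; minimax = -1.
-5 ≠ -1, so there is no saddle point; optimal play is mixed.
X is strictly dominated by Z (it gives General R strictly more in every row), so General C never plays it.
On the remaining 2×2 (Top, Bottom vs Y, Z):
Let General R play Top with probability p. Expected payoff against Y: (-5)p + 8(1−p) = −13p + 8; against Z: (-1)p + (-5)(1−p) = 4p − 5.
Setting these equal: −13p + 8 = 4p − 5 ⇒ −17p = -13 ⇒ p = 13/17, and the value is (-13)·(13/17) + 8 = -33/17.
For General C: with q = P(Y), equating Top's and Bottom's payoffs gives −4q − 1 = 13q − 5 ⇒ q = 4/17.

-33/17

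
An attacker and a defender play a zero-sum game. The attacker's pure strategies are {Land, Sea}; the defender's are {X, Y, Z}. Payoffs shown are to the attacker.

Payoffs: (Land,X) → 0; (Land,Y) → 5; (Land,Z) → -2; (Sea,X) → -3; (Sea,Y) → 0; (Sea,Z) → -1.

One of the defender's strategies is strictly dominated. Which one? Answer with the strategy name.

X holds the attacker's payoff strictly below Y in every row: 0 < 5, -3 < 0.
So Y is strictly dominated for the defender.

Y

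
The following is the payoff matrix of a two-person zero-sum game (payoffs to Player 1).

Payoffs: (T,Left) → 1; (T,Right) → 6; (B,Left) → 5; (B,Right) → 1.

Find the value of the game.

29/9

Row minima: T → 1, B → 1; maximin = 1.
Column maxima: Left → 5, Right → 6; minimax = 5.
1 ≠ 5, so there is no saddle point; optimal play is mixed.
Let Player 1 play T with probability p. Expected payoff against Left: 1p + 5(1−p) = −4p + 5; against Right: 6p + 1(1−p) = 5p + 1.
Setting these equal: −4p + 5 = 5p + 1 ⇒ −9p = -4 ⇒ p = 4/9, and the value is (-4)·(4/9) + 5 = 29/9.
For Player 2: with q = P(Left), equating T's and B's payoffs gives −5q + 6 = 4q + 1 ⇒ q = 5/9.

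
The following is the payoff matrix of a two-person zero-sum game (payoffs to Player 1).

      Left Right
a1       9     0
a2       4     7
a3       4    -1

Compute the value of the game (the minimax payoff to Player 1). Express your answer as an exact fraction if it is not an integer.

Row minima: a1 → 0, a2 → 4, a3 → -1; maximin = 4.
Column maxima: Left → 9, Right → 7; minimax = 7.
4 ≠ 7, so there is no saddle point; optimal play is mixed.
a3 is strictly dominated by a1, so Player 1 never plays it.
On the remaining 2×2 (a1, a2 vs Left, Right):
Let Player 1 play a1 with probability p. Expected payoff against Left: 9p + 4(1−p) = 5p + 4; against Right: 0p + 7(1−p) = −7p + 7.
Setting these equal: 5p + 4 = −7p + 7 ⇒ 12p = 3 ⇒ p = 1/4, and the value is (5)·(1/4) + 4 = 21/4.
For Player 2: with q = P(Left), equating a1's and a2's payoffs gives 9q = −3q + 7 ⇒ q = 7/12.

21/4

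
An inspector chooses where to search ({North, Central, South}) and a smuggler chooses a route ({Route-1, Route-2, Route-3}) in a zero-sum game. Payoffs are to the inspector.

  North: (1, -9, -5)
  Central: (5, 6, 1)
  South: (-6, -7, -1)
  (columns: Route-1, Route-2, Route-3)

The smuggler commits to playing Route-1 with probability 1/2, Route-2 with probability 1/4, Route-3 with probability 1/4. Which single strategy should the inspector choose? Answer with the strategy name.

Expected payoff of North: (1/2)·1 + (1/4)·(-9) + (1/4)·(-5) = -3.
Expected payoff of Central: (1/2)·5 + (1/4)·6 + (1/4)·1 = 17/4.
Expected payoff of South: (1/2)·(-6) + (1/4)·(-7) + (1/4)·(-1) = -5.
The largest is 17/4, so the inspector's best response is Central.

Central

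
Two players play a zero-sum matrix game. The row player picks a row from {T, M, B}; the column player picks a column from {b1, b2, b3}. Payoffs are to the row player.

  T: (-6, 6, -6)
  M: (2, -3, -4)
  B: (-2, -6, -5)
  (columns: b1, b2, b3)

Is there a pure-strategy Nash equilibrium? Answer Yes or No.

Row minima: T → -6, M → -4, B → -6; maximin = -4.
Column maxima: b1 → 2, b2 → 6, b3 → -4; minimax = -4.
maximin = minimax = -4, so a saddle point exists.

Yes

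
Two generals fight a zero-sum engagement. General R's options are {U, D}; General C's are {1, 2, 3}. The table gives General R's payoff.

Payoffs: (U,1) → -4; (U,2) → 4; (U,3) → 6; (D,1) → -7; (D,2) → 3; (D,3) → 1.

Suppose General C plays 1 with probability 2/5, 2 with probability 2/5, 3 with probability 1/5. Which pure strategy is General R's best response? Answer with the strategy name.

Expected payoff of U: (2/5)·(-4) + (2/5)·4 + (1/5)·6 = 6/5.
Expected payoff of D: (2/5)·(-7) + (2/5)·3 + (1/5)·1 = -7/5.
The largest is 6/5, so General R's best response is U.

U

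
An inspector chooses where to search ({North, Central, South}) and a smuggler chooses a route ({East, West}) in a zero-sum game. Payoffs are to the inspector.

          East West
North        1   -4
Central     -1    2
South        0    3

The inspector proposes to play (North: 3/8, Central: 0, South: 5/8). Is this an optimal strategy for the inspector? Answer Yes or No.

Yes

Against East this mix gives (3/8)·1 + (5/8)·0 = 3/8.
Against West this mix gives (3/8)·(-4) + (5/8)·3 = 3/8.
All of the smuggler's active replies (East, West) yield 3/8, and no column does worse for the inspector. The mix makes the smuggler indifferent and guarantees 3/8, so it is optimal.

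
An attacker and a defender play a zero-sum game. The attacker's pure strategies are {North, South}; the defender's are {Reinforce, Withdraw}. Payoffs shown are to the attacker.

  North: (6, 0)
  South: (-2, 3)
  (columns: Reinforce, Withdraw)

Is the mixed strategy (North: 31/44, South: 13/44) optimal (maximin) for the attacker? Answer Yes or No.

Against Reinforce this mix gives (31/44)·6 + (13/44)·(-2) = 40/11.
Against Withdraw this mix gives (31/44)·0 + (13/44)·3 = 39/44.
The defender will play Withdraw, holding the attacker to 39/44. Shifting weight toward the row that does better against Withdraw would raise this floor (the equalizing mix achieves 18/11 against both Withdraw and Reinforce), so the proposed strategy is not optimal.

No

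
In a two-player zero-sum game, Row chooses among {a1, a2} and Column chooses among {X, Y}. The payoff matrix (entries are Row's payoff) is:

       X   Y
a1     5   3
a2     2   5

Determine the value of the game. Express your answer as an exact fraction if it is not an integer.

Row minima: a1 → 3, a2 → 2; maximin = 3.
Column maxima: X → 5, Y → 5; minimax = 5.
3 ≠ 5, so there is no saddle point; optimal play is mixed.
Let Row play a1 with probability p. Expected payoff against X: 5p + 2(1−p) = 3p + 2; against Y: 3p + 5(1−p) = −2p + 5.
Setting these equal: 3p + 2 = −2p + 5 ⇒ 5p = 3 ⇒ p = 3/5, and the value is (3)·(3/5) + 2 = 19/5.
For Column: with q = P(X), equating a1's and a2's payoffs gives 2q + 3 = −3q + 5 ⇒ q = 2/5.

19/5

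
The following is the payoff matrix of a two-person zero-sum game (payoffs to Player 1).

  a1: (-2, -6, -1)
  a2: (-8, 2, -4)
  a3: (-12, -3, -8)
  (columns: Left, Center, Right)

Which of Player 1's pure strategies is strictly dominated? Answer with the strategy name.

a2 gives a strictly higher payoff than a3 against every column: -8 > -12, 2 > -3, -4 > -8.
So a3 is strictly dominated and Player 1 never plays it.

a3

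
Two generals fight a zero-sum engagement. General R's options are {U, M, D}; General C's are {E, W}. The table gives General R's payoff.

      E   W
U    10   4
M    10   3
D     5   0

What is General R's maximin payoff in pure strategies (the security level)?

Row minima: U → 4, M → 3, D → 0.
The best of these is 4.

4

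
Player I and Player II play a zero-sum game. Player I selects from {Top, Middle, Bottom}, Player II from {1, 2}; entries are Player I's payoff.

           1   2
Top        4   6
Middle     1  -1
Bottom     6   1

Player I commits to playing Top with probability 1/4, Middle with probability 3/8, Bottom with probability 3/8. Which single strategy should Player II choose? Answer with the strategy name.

2

If Player II plays 1, Player I's expected payoff is (1/4)·4 + (3/8)·1 + (3/8)·6 = 29/8.
If Player II plays 2, Player I's expected payoff is (1/4)·6 + (3/8)·(-1) + (3/8)·1 = 3/2.
Player II minimizes Player I's payoff; the smallest is 3/2, so the best response is 2.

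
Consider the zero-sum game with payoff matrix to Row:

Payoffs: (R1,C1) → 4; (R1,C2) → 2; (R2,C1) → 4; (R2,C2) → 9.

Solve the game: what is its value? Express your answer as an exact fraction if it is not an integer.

4

Row minima: R1 → 2, R2 → 4; maximin = 4.
Column maxima: C1 → 4, C2 → 9; minimax = 4.
Since maximin = minimax = 4, there is a saddle point and the value is 4.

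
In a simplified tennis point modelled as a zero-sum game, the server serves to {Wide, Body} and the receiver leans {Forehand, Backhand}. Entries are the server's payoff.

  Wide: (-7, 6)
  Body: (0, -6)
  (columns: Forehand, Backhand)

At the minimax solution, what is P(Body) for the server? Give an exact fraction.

13/19

Row minima: Wide → -7, Body → -6; maximin = -6.
Column maxima: Forehand → 0, Backhand → 6; minimax = 0.
-6 ≠ 0, so there is no saddle point; optimal play is mixed.
Let the server play Wide with probability p. Expected payoff against Forehand: (-7)p + 0(1−p) = −7p; against Backhand: 6p + (-6)(1−p) = 12p − 6.
Setting these equal: −7p = 12p − 6 ⇒ −19p = -6 ⇒ p = 6/19, and the value is (-7)·(6/19) = -42/19.
For the receiver: with q = P(Forehand), equating Wide's and Body's payoffs gives −13q + 6 = 6q − 6 ⇒ q = 12/19.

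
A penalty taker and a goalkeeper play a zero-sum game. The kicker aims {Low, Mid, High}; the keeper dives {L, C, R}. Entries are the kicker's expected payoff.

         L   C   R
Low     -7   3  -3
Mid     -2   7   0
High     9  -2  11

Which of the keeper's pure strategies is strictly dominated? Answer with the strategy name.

R

L holds the kicker's payoff strictly below R in every row: -7 < -3, -2 < 0, 9 < 11.
So R is strictly dominated for the keeper.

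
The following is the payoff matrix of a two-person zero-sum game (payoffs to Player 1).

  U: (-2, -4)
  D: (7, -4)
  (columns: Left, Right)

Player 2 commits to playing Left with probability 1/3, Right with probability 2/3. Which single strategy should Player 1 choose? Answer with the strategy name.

D

Expected payoff of U: (1/3)·(-2) + (2/3)·(-4) = -10/3.
Expected payoff of D: (1/3)·7 + (2/3)·(-4) = -1/3.
The largest is -1/3, so Player 1's best response is D.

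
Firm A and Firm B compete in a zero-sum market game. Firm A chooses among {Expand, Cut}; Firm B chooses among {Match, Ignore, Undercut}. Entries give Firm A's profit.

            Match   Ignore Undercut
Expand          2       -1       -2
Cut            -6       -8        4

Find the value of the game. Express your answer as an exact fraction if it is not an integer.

Row minima: Expand → -2, Cut → -8; maximin = -2.
Column maxima: Match → 2, Ignore → -1, Undercut → 4; minimax = -1.
-2 ≠ -1, so there is no saddle point; optimal play is mixed.
Match is strictly dominated by Ignore (it gives Firm A strictly more in every row), so Firm B never plays it.
On the remaining 2×2 (Expand, Cut vs Ignore, Undercut):
Let Firm A play Expand with probability p. Expected payoff against Ignore: (-1)p + (-8)(1−p) = 7p − 8; against Undercut: (-2)p + 4(1−p) = −6p + 4.
Setting these equal: 7p − 8 = −6p + 4 ⇒ 13p = 12 ⇒ p = 12/13, and the value is (7)·(12/13) − 8 = -20/13.
For Firm B: with q = P(Ignore), equating Expand's and Cut's payoffs gives q − 2 = −12q + 4 ⇒ q = 6/13.

-20/13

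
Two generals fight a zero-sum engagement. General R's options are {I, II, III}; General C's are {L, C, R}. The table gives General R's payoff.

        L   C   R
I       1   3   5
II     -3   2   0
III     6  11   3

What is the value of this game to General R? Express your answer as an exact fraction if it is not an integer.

27/7

Row minima: I → 1, II → -3, III → 3; maximin = 3.
Column maxima: L → 6, C → 11, R → 5; minimax = 5.
3 ≠ 5, so there is no saddle point; optimal play is mixed.
II is strictly dominated by I, so General R never plays it.
C is strictly dominated by L (it gives General R strictly more in every row), so General C never plays it.
On the remaining 2×2 (I, III vs L, R):
Let General R play I with probability p. Expected payoff against L: 1p + 6(1−p) = −5p + 6; against R: 5p + 3(1−p) = 2p + 3.
Setting these equal: −5p + 6 = 2p + 3 ⇒ −7p = -3 ⇒ p = 3/7, and the value is (-5)·(3/7) + 6 = 27/7.
For General C: with q = P(L), equating I's and III's payoffs gives −4q + 5 = 3q + 3 ⇒ q = 2/7.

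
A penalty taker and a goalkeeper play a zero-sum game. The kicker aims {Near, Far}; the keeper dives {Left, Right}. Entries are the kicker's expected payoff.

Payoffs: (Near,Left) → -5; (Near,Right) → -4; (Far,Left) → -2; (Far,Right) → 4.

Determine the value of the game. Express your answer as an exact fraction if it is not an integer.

-2

Row minima: Near → -5, Far → -2; maximin = -2.
Column maxima: Left → -2, Right → 4; minimax = -2.
Since maximin = minimax = -2, there is a saddle point and the value is -2.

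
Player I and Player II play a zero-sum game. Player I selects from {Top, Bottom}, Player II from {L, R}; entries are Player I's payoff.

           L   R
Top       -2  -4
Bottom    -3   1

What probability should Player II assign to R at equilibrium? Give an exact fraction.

1/6

Row minima: Top → -4, Bottom → -3; maximin = -3.
Column maxima: L → -2, R → 1; minimax = -2.
-3 ≠ -2, so there is no saddle point; optimal play is mixed.
Let Player I play Top with probability p. Expected payoff against L: (-2)p + (-3)(1−p) = p − 3; against R: (-4)p + 1(1−p) = −5p + 1.
Setting these equal: p − 3 = −5p + 1 ⇒ 6p = 4 ⇒ p = 2/3, and the value is (1)·(2/3) − 3 = -7/3.
For Player II: with q = P(L), equating Top's and Bottom's payoffs gives 2q − 4 = −4q + 1 ⇒ q = 5/6.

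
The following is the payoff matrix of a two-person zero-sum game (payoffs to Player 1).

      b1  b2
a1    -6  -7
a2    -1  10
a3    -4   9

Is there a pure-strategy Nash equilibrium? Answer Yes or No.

Row minima: a1 → -7, a2 → -1, a3 → -4; maximin = -1.
Column maxima: b1 → -1, b2 → 10; minimax = -1.
maximin = minimax = -1, so a saddle point exists.

Yes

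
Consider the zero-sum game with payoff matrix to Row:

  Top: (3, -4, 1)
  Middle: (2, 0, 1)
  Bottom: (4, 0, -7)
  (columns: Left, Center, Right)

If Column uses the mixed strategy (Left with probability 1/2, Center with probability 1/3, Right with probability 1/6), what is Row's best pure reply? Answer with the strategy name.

Expected payoff of Top: (1/2)·3 + (1/3)·(-4) + (1/6)·1 = 1/3.
Expected payoff of Middle: (1/2)·2 + (1/3)·0 + (1/6)·1 = 7/6.
Expected payoff of Bottom: (1/2)·4 + (1/3)·0 + (1/6)·(-7) = 5/6.
The largest is 7/6, so Row's best response is Middle.

Middle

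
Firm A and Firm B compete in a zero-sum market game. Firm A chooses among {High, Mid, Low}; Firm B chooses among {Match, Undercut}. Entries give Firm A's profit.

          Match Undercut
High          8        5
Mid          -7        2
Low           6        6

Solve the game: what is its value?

Row minima: High → 5, Mid → -7, Low → 6; maximin = 6.
Column maxima: Match → 8, Undercut → 6; minimax = 6.
Since maximin = minimax = 6, there is a saddle point and the value is 6.

6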